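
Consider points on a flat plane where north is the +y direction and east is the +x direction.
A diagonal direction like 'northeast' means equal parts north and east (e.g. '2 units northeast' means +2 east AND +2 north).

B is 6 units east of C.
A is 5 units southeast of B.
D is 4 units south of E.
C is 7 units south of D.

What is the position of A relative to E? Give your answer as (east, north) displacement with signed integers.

Answer: A is at (east=11, north=-16) relative to E.

Derivation:
Place E at the origin (east=0, north=0).
  D is 4 units south of E: delta (east=+0, north=-4); D at (east=0, north=-4).
  C is 7 units south of D: delta (east=+0, north=-7); C at (east=0, north=-11).
  B is 6 units east of C: delta (east=+6, north=+0); B at (east=6, north=-11).
  A is 5 units southeast of B: delta (east=+5, north=-5); A at (east=11, north=-16).
Therefore A relative to E: (east=11, north=-16).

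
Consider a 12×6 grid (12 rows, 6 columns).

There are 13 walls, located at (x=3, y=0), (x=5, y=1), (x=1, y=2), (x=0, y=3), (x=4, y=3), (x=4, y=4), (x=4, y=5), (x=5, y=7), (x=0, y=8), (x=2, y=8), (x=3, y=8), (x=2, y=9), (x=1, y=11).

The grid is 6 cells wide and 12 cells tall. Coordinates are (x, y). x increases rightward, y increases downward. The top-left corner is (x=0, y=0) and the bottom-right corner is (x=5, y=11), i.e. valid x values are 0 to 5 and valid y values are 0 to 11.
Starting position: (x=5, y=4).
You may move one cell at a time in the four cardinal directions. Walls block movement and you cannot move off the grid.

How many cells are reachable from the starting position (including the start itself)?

Answer: Reachable cells: 59

Derivation:
BFS flood-fill from (x=5, y=4):
  Distance 0: (x=5, y=4)
  Distance 1: (x=5, y=3), (x=5, y=5)
  Distance 2: (x=5, y=2), (x=5, y=6)
  Distance 3: (x=4, y=2), (x=4, y=6)
  Distance 4: (x=4, y=1), (x=3, y=2), (x=3, y=6), (x=4, y=7)
  Distance 5: (x=4, y=0), (x=3, y=1), (x=2, y=2), (x=3, y=3), (x=3, y=5), (x=2, y=6), (x=3, y=7), (x=4, y=8)
  Distance 6: (x=5, y=0), (x=2, y=1), (x=2, y=3), (x=3, y=4), (x=2, y=5), (x=1, y=6), (x=2, y=7), (x=5, y=8), (x=4, y=9)
  Distance 7: (x=2, y=0), (x=1, y=1), (x=1, y=3), (x=2, y=4), (x=1, y=5), (x=0, y=6), (x=1, y=7), (x=3, y=9), (x=5, y=9), (x=4, y=10)
  Distance 8: (x=1, y=0), (x=0, y=1), (x=1, y=4), (x=0, y=5), (x=0, y=7), (x=1, y=8), (x=3, y=10), (x=5, y=10), (x=4, y=11)
  Distance 9: (x=0, y=0), (x=0, y=2), (x=0, y=4), (x=1, y=9), (x=2, y=10), (x=3, y=11), (x=5, y=11)
  Distance 10: (x=0, y=9), (x=1, y=10), (x=2, y=11)
  Distance 11: (x=0, y=10)
  Distance 12: (x=0, y=11)
Total reachable: 59 (grid has 59 open cells total)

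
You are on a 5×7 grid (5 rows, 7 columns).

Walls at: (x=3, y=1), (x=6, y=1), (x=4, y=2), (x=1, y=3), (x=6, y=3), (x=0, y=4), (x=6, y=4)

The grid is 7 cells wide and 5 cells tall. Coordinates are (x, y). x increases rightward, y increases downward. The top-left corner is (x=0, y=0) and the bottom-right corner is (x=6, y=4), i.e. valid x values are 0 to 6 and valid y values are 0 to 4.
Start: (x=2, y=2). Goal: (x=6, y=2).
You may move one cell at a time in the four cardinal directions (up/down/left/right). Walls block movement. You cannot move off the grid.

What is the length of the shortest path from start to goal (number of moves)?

Answer: Shortest path length: 6

Derivation:
BFS from (x=2, y=2) until reaching (x=6, y=2):
  Distance 0: (x=2, y=2)
  Distance 1: (x=2, y=1), (x=1, y=2), (x=3, y=2), (x=2, y=3)
  Distance 2: (x=2, y=0), (x=1, y=1), (x=0, y=2), (x=3, y=3), (x=2, y=4)
  Distance 3: (x=1, y=0), (x=3, y=0), (x=0, y=1), (x=0, y=3), (x=4, y=3), (x=1, y=4), (x=3, y=4)
  Distance 4: (x=0, y=0), (x=4, y=0), (x=5, y=3), (x=4, y=4)
  Distance 5: (x=5, y=0), (x=4, y=1), (x=5, y=2), (x=5, y=4)
  Distance 6: (x=6, y=0), (x=5, y=1), (x=6, y=2)  <- goal reached here
One shortest path (6 moves): (x=2, y=2) -> (x=3, y=2) -> (x=3, y=3) -> (x=4, y=3) -> (x=5, y=3) -> (x=5, y=2) -> (x=6, y=2)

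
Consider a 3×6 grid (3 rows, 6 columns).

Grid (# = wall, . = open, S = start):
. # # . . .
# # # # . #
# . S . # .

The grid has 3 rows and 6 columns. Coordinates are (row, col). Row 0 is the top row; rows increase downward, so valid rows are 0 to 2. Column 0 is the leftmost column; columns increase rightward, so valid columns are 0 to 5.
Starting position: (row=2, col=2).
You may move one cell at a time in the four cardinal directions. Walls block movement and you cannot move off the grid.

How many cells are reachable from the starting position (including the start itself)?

Answer: Reachable cells: 3

Derivation:
BFS flood-fill from (row=2, col=2):
  Distance 0: (row=2, col=2)
  Distance 1: (row=2, col=1), (row=2, col=3)
Total reachable: 3 (grid has 9 open cells total)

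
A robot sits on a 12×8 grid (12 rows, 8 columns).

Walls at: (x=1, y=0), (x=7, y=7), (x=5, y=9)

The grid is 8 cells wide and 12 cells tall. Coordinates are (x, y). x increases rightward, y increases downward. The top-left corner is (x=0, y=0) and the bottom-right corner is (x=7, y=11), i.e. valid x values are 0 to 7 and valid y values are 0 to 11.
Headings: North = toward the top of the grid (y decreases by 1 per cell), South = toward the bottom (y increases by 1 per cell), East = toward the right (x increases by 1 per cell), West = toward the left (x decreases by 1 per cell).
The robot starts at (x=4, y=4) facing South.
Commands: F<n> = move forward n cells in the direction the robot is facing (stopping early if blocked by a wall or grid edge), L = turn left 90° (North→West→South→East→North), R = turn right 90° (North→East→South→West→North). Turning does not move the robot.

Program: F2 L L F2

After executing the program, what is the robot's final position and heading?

Start: (x=4, y=4), facing South
  F2: move forward 2, now at (x=4, y=6)
  L: turn left, now facing East
  L: turn left, now facing North
  F2: move forward 2, now at (x=4, y=4)
Final: (x=4, y=4), facing North

Answer: Final position: (x=4, y=4), facing North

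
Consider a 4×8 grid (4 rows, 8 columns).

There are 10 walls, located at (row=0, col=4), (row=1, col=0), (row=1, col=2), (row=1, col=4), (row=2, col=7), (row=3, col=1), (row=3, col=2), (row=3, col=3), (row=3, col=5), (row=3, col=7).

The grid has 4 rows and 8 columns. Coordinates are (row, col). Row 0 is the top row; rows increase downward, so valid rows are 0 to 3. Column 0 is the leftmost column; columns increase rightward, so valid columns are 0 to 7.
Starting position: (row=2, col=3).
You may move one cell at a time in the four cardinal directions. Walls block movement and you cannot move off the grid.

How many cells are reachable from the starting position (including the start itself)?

Answer: Reachable cells: 22

Derivation:
BFS flood-fill from (row=2, col=3):
  Distance 0: (row=2, col=3)
  Distance 1: (row=1, col=3), (row=2, col=2), (row=2, col=4)
  Distance 2: (row=0, col=3), (row=2, col=1), (row=2, col=5), (row=3, col=4)
  Distance 3: (row=0, col=2), (row=1, col=1), (row=1, col=5), (row=2, col=0), (row=2, col=6)
  Distance 4: (row=0, col=1), (row=0, col=5), (row=1, col=6), (row=3, col=0), (row=3, col=6)
  Distance 5: (row=0, col=0), (row=0, col=6), (row=1, col=7)
  Distance 6: (row=0, col=7)
Total reachable: 22 (grid has 22 open cells total)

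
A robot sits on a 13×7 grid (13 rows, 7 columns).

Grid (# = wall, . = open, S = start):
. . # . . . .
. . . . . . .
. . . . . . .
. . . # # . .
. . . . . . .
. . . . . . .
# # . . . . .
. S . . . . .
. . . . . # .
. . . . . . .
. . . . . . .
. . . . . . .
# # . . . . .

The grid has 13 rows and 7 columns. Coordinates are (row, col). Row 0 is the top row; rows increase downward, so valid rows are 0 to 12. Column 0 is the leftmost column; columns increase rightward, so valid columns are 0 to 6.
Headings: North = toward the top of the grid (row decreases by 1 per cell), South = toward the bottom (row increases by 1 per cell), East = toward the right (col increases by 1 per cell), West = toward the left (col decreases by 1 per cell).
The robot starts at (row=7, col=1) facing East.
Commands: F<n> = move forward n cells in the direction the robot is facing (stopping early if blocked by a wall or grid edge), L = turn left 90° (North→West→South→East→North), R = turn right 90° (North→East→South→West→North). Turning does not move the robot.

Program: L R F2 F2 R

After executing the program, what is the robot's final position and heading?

Answer: Final position: (row=7, col=5), facing South

Derivation:
Start: (row=7, col=1), facing East
  L: turn left, now facing North
  R: turn right, now facing East
  F2: move forward 2, now at (row=7, col=3)
  F2: move forward 2, now at (row=7, col=5)
  R: turn right, now facing South
Final: (row=7, col=5), facing South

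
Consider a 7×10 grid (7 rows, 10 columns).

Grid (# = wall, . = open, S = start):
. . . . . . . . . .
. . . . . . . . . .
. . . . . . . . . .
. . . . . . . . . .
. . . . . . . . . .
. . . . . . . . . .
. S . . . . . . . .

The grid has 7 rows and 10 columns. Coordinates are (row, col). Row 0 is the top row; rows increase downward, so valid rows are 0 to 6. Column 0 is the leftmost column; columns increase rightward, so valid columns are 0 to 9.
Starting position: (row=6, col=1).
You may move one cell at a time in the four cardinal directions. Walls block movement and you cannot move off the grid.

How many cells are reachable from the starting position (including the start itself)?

Answer: Reachable cells: 70

Derivation:
BFS flood-fill from (row=6, col=1):
  Distance 0: (row=6, col=1)
  Distance 1: (row=5, col=1), (row=6, col=0), (row=6, col=2)
  Distance 2: (row=4, col=1), (row=5, col=0), (row=5, col=2), (row=6, col=3)
  Distance 3: (row=3, col=1), (row=4, col=0), (row=4, col=2), (row=5, col=3), (row=6, col=4)
  Distance 4: (row=2, col=1), (row=3, col=0), (row=3, col=2), (row=4, col=3), (row=5, col=4), (row=6, col=5)
  Distance 5: (row=1, col=1), (row=2, col=0), (row=2, col=2), (row=3, col=3), (row=4, col=4), (row=5, col=5), (row=6, col=6)
  Distance 6: (row=0, col=1), (row=1, col=0), (row=1, col=2), (row=2, col=3), (row=3, col=4), (row=4, col=5), (row=5, col=6), (row=6, col=7)
  Distance 7: (row=0, col=0), (row=0, col=2), (row=1, col=3), (row=2, col=4), (row=3, col=5), (row=4, col=6), (row=5, col=7), (row=6, col=8)
  Distance 8: (row=0, col=3), (row=1, col=4), (row=2, col=5), (row=3, col=6), (row=4, col=7), (row=5, col=8), (row=6, col=9)
  Distance 9: (row=0, col=4), (row=1, col=5), (row=2, col=6), (row=3, col=7), (row=4, col=8), (row=5, col=9)
  Distance 10: (row=0, col=5), (row=1, col=6), (row=2, col=7), (row=3, col=8), (row=4, col=9)
  Distance 11: (row=0, col=6), (row=1, col=7), (row=2, col=8), (row=3, col=9)
  Distance 12: (row=0, col=7), (row=1, col=8), (row=2, col=9)
  Distance 13: (row=0, col=8), (row=1, col=9)
  Distance 14: (row=0, col=9)
Total reachable: 70 (grid has 70 open cells total)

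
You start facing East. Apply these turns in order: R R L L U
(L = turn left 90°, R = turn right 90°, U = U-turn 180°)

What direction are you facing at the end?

Start: East
  R (right (90° clockwise)) -> South
  R (right (90° clockwise)) -> West
  L (left (90° counter-clockwise)) -> South
  L (left (90° counter-clockwise)) -> East
  U (U-turn (180°)) -> West
Final: West

Answer: Final heading: West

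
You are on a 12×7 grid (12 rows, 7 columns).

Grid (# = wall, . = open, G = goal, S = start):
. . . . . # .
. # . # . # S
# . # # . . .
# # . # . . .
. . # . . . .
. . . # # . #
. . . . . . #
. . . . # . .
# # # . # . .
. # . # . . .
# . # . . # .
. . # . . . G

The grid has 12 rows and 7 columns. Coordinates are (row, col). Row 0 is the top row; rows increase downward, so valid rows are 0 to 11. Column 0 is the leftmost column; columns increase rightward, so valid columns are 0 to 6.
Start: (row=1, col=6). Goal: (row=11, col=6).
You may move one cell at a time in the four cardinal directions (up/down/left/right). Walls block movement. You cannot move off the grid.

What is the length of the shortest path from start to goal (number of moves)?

Answer: Shortest path length: 12

Derivation:
BFS from (row=1, col=6) until reaching (row=11, col=6):
  Distance 0: (row=1, col=6)
  Distance 1: (row=0, col=6), (row=2, col=6)
  Distance 2: (row=2, col=5), (row=3, col=6)
  Distance 3: (row=2, col=4), (row=3, col=5), (row=4, col=6)
  Distance 4: (row=1, col=4), (row=3, col=4), (row=4, col=5)
  Distance 5: (row=0, col=4), (row=4, col=4), (row=5, col=5)
  Distance 6: (row=0, col=3), (row=4, col=3), (row=6, col=5)
  Distance 7: (row=0, col=2), (row=6, col=4), (row=7, col=5)
  Distance 8: (row=0, col=1), (row=1, col=2), (row=6, col=3), (row=7, col=6), (row=8, col=5)
  Distance 9: (row=0, col=0), (row=6, col=2), (row=7, col=3), (row=8, col=6), (row=9, col=5)
  Distance 10: (row=1, col=0), (row=5, col=2), (row=6, col=1), (row=7, col=2), (row=8, col=3), (row=9, col=4), (row=9, col=6)
  Distance 11: (row=5, col=1), (row=6, col=0), (row=7, col=1), (row=10, col=4), (row=10, col=6)
  Distance 12: (row=4, col=1), (row=5, col=0), (row=7, col=0), (row=10, col=3), (row=11, col=4), (row=11, col=6)  <- goal reached here
One shortest path (12 moves): (row=1, col=6) -> (row=2, col=6) -> (row=2, col=5) -> (row=3, col=5) -> (row=4, col=5) -> (row=5, col=5) -> (row=6, col=5) -> (row=7, col=5) -> (row=7, col=6) -> (row=8, col=6) -> (row=9, col=6) -> (row=10, col=6) -> (row=11, col=6)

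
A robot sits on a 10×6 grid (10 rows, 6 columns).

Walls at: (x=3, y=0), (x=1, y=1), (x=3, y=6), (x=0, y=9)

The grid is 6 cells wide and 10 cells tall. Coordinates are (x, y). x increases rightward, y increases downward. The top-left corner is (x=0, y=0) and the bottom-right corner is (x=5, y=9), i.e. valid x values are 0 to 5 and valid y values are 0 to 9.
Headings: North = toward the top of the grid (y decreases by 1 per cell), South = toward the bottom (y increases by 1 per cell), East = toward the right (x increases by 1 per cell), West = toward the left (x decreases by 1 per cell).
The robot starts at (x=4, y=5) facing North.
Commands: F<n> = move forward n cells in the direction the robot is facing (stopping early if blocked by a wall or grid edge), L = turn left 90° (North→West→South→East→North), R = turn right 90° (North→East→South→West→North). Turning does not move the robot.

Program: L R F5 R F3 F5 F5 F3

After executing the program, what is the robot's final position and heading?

Start: (x=4, y=5), facing North
  L: turn left, now facing West
  R: turn right, now facing North
  F5: move forward 5, now at (x=4, y=0)
  R: turn right, now facing East
  F3: move forward 1/3 (blocked), now at (x=5, y=0)
  F5: move forward 0/5 (blocked), now at (x=5, y=0)
  F5: move forward 0/5 (blocked), now at (x=5, y=0)
  F3: move forward 0/3 (blocked), now at (x=5, y=0)
Final: (x=5, y=0), facing East

Answer: Final position: (x=5, y=0), facing East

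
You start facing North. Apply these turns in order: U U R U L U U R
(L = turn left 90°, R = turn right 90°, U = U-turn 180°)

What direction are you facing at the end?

Start: North
  U (U-turn (180°)) -> South
  U (U-turn (180°)) -> North
  R (right (90° clockwise)) -> East
  U (U-turn (180°)) -> West
  L (left (90° counter-clockwise)) -> South
  U (U-turn (180°)) -> North
  U (U-turn (180°)) -> South
  R (right (90° clockwise)) -> West
Final: West

Answer: Final heading: West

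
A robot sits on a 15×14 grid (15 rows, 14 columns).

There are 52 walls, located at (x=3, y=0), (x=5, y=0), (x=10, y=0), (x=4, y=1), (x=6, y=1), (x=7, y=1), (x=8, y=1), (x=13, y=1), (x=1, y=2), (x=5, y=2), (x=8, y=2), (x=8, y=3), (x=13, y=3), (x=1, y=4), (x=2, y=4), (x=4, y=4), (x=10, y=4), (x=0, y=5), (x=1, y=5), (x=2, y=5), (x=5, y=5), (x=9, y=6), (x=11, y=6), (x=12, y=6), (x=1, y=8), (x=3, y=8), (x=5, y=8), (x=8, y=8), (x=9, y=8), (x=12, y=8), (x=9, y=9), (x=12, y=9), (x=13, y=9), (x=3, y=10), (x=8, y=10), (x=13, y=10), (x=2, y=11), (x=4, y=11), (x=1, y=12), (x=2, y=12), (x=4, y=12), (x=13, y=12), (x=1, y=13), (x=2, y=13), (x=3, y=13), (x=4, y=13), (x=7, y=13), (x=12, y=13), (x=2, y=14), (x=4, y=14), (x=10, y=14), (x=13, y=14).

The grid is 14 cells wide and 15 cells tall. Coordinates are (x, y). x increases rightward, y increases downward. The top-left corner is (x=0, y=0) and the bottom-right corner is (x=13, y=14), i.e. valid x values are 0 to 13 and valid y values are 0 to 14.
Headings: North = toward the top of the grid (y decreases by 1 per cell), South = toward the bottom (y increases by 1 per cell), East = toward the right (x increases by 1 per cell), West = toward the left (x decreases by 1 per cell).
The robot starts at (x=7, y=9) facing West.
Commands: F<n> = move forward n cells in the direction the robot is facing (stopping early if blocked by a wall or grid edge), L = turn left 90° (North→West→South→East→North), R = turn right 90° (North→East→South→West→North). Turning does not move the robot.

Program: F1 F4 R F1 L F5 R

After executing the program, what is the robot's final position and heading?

Start: (x=7, y=9), facing West
  F1: move forward 1, now at (x=6, y=9)
  F4: move forward 4, now at (x=2, y=9)
  R: turn right, now facing North
  F1: move forward 1, now at (x=2, y=8)
  L: turn left, now facing West
  F5: move forward 0/5 (blocked), now at (x=2, y=8)
  R: turn right, now facing North
Final: (x=2, y=8), facing North

Answer: Final position: (x=2, y=8), facing North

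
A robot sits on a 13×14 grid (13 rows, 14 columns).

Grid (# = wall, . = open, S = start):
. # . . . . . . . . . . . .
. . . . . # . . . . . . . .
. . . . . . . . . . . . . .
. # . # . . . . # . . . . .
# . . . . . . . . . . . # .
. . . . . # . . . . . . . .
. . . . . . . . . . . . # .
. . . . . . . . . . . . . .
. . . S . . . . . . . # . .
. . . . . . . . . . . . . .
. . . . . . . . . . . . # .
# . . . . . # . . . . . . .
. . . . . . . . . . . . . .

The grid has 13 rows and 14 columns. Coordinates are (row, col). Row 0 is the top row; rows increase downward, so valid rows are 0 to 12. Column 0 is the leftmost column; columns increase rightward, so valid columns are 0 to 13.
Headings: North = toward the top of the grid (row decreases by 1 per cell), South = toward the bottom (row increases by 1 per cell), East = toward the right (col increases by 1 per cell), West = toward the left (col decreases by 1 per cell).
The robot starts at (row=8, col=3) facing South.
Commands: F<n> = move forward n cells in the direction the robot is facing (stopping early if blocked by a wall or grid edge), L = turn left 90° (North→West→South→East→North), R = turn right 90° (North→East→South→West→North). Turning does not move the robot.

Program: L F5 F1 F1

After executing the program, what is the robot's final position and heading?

Start: (row=8, col=3), facing South
  L: turn left, now facing East
  F5: move forward 5, now at (row=8, col=8)
  F1: move forward 1, now at (row=8, col=9)
  F1: move forward 1, now at (row=8, col=10)
Final: (row=8, col=10), facing East

Answer: Final position: (row=8, col=10), facing East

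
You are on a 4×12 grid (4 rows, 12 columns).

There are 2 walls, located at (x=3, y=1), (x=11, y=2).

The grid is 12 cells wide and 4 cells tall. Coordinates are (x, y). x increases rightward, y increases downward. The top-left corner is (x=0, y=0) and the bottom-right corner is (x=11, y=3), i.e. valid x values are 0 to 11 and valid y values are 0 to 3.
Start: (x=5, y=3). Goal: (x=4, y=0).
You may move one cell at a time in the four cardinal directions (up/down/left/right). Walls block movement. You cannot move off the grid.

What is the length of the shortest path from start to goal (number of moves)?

BFS from (x=5, y=3) until reaching (x=4, y=0):
  Distance 0: (x=5, y=3)
  Distance 1: (x=5, y=2), (x=4, y=3), (x=6, y=3)
  Distance 2: (x=5, y=1), (x=4, y=2), (x=6, y=2), (x=3, y=3), (x=7, y=3)
  Distance 3: (x=5, y=0), (x=4, y=1), (x=6, y=1), (x=3, y=2), (x=7, y=2), (x=2, y=3), (x=8, y=3)
  Distance 4: (x=4, y=0), (x=6, y=0), (x=7, y=1), (x=2, y=2), (x=8, y=2), (x=1, y=3), (x=9, y=3)  <- goal reached here
One shortest path (4 moves): (x=5, y=3) -> (x=4, y=3) -> (x=4, y=2) -> (x=4, y=1) -> (x=4, y=0)

Answer: Shortest path length: 4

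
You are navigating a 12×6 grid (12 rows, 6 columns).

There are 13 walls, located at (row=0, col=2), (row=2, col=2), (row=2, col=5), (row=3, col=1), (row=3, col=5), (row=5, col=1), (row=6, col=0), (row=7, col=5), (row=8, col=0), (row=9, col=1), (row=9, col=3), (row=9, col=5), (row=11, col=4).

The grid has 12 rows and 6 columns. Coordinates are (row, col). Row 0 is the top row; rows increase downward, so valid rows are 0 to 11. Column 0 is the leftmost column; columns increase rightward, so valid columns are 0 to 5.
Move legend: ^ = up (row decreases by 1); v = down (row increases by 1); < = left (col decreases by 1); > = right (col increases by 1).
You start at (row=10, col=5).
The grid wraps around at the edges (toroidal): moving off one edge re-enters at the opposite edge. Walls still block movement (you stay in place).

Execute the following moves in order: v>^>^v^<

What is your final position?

Answer: Final position: (row=10, col=0)

Derivation:
Start: (row=10, col=5)
  v (down): (row=10, col=5) -> (row=11, col=5)
  > (right): (row=11, col=5) -> (row=11, col=0)
  ^ (up): (row=11, col=0) -> (row=10, col=0)
  > (right): (row=10, col=0) -> (row=10, col=1)
  ^ (up): blocked, stay at (row=10, col=1)
  v (down): (row=10, col=1) -> (row=11, col=1)
  ^ (up): (row=11, col=1) -> (row=10, col=1)
  < (left): (row=10, col=1) -> (row=10, col=0)
Final: (row=10, col=0)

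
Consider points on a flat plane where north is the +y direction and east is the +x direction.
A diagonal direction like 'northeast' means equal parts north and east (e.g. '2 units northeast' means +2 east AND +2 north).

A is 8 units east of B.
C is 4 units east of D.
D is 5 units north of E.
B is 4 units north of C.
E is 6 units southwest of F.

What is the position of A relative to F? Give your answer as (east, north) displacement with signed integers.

Place F at the origin (east=0, north=0).
  E is 6 units southwest of F: delta (east=-6, north=-6); E at (east=-6, north=-6).
  D is 5 units north of E: delta (east=+0, north=+5); D at (east=-6, north=-1).
  C is 4 units east of D: delta (east=+4, north=+0); C at (east=-2, north=-1).
  B is 4 units north of C: delta (east=+0, north=+4); B at (east=-2, north=3).
  A is 8 units east of B: delta (east=+8, north=+0); A at (east=6, north=3).
Therefore A relative to F: (east=6, north=3).

Answer: A is at (east=6, north=3) relative to F.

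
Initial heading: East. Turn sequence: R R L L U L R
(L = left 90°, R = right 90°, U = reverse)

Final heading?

Start: East
  R (right (90° clockwise)) -> South
  R (right (90° clockwise)) -> West
  L (left (90° counter-clockwise)) -> South
  L (left (90° counter-clockwise)) -> East
  U (U-turn (180°)) -> West
  L (left (90° counter-clockwise)) -> South
  R (right (90° clockwise)) -> West
Final: West

Answer: Final heading: West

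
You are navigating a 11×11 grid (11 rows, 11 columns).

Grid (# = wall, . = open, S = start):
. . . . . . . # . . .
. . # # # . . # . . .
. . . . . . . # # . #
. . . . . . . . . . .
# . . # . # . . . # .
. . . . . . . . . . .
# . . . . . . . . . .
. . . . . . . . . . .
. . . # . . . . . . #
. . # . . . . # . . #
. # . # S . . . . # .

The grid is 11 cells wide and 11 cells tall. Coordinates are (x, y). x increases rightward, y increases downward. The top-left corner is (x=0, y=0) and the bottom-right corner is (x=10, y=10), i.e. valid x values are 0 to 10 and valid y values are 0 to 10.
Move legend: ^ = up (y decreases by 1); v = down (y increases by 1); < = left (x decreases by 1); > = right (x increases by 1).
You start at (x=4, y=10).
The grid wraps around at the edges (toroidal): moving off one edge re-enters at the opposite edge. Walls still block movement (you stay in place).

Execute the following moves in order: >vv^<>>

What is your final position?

Start: (x=4, y=10)
  > (right): (x=4, y=10) -> (x=5, y=10)
  v (down): (x=5, y=10) -> (x=5, y=0)
  v (down): (x=5, y=0) -> (x=5, y=1)
  ^ (up): (x=5, y=1) -> (x=5, y=0)
  < (left): (x=5, y=0) -> (x=4, y=0)
  > (right): (x=4, y=0) -> (x=5, y=0)
  > (right): (x=5, y=0) -> (x=6, y=0)
Final: (x=6, y=0)

Answer: Final position: (x=6, y=0)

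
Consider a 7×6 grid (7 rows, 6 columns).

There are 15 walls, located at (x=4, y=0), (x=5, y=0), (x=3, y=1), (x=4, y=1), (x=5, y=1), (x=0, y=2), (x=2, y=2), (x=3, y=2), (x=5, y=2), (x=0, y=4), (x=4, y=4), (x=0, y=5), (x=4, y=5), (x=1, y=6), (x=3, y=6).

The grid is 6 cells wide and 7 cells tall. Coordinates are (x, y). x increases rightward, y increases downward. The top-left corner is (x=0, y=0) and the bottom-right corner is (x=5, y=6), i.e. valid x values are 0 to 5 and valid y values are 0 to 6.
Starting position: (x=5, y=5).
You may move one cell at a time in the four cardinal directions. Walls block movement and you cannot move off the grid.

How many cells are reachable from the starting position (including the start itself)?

BFS flood-fill from (x=5, y=5):
  Distance 0: (x=5, y=5)
  Distance 1: (x=5, y=4), (x=5, y=6)
  Distance 2: (x=5, y=3), (x=4, y=6)
  Distance 3: (x=4, y=3)
  Distance 4: (x=4, y=2), (x=3, y=3)
  Distance 5: (x=2, y=3), (x=3, y=4)
  Distance 6: (x=1, y=3), (x=2, y=4), (x=3, y=5)
  Distance 7: (x=1, y=2), (x=0, y=3), (x=1, y=4), (x=2, y=5)
  Distance 8: (x=1, y=1), (x=1, y=5), (x=2, y=6)
  Distance 9: (x=1, y=0), (x=0, y=1), (x=2, y=1)
  Distance 10: (x=0, y=0), (x=2, y=0)
  Distance 11: (x=3, y=0)
Total reachable: 26 (grid has 27 open cells total)

Answer: Reachable cells: 26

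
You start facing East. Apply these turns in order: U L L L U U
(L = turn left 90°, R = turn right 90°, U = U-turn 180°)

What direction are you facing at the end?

Start: East
  U (U-turn (180°)) -> West
  L (left (90° counter-clockwise)) -> South
  L (left (90° counter-clockwise)) -> East
  L (left (90° counter-clockwise)) -> North
  U (U-turn (180°)) -> South
  U (U-turn (180°)) -> North
Final: North

Answer: Final heading: North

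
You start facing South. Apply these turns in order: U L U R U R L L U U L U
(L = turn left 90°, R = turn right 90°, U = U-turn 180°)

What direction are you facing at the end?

Start: South
  U (U-turn (180°)) -> North
  L (left (90° counter-clockwise)) -> West
  U (U-turn (180°)) -> East
  R (right (90° clockwise)) -> South
  U (U-turn (180°)) -> North
  R (right (90° clockwise)) -> East
  L (left (90° counter-clockwise)) -> North
  L (left (90° counter-clockwise)) -> West
  U (U-turn (180°)) -> East
  U (U-turn (180°)) -> West
  L (left (90° counter-clockwise)) -> South
  U (U-turn (180°)) -> North
Final: North

Answer: Final heading: North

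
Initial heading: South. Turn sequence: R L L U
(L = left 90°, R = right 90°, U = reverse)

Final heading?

Start: South
  R (right (90° clockwise)) -> West
  L (left (90° counter-clockwise)) -> South
  L (left (90° counter-clockwise)) -> East
  U (U-turn (180°)) -> West
Final: West

Answer: Final heading: West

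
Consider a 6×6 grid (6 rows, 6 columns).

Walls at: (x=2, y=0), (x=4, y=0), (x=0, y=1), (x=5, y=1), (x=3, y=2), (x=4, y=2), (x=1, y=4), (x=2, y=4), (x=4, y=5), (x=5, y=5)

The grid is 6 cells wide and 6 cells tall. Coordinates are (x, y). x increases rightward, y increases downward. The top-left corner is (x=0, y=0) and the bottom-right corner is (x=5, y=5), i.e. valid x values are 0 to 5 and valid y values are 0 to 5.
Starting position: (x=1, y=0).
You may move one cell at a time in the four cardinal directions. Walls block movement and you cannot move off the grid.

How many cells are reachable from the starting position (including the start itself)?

Answer: Reachable cells: 25

Derivation:
BFS flood-fill from (x=1, y=0):
  Distance 0: (x=1, y=0)
  Distance 1: (x=0, y=0), (x=1, y=1)
  Distance 2: (x=2, y=1), (x=1, y=2)
  Distance 3: (x=3, y=1), (x=0, y=2), (x=2, y=2), (x=1, y=3)
  Distance 4: (x=3, y=0), (x=4, y=1), (x=0, y=3), (x=2, y=3)
  Distance 5: (x=3, y=3), (x=0, y=4)
  Distance 6: (x=4, y=3), (x=3, y=4), (x=0, y=5)
  Distance 7: (x=5, y=3), (x=4, y=4), (x=1, y=5), (x=3, y=5)
  Distance 8: (x=5, y=2), (x=5, y=4), (x=2, y=5)
Total reachable: 25 (grid has 26 open cells total)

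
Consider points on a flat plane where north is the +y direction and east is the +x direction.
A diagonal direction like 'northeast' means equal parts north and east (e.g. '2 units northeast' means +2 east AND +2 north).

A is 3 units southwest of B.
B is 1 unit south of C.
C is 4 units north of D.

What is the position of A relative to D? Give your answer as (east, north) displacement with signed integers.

Place D at the origin (east=0, north=0).
  C is 4 units north of D: delta (east=+0, north=+4); C at (east=0, north=4).
  B is 1 unit south of C: delta (east=+0, north=-1); B at (east=0, north=3).
  A is 3 units southwest of B: delta (east=-3, north=-3); A at (east=-3, north=0).
Therefore A relative to D: (east=-3, north=0).

Answer: A is at (east=-3, north=0) relative to D.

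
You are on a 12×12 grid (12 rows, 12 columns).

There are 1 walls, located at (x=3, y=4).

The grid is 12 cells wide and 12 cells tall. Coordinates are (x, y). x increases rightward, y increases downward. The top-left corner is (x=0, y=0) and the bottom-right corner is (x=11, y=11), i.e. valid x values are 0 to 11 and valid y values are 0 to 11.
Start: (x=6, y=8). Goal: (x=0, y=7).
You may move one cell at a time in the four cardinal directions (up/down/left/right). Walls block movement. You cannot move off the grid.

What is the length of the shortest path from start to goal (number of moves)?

Answer: Shortest path length: 7

Derivation:
BFS from (x=6, y=8) until reaching (x=0, y=7):
  Distance 0: (x=6, y=8)
  Distance 1: (x=6, y=7), (x=5, y=8), (x=7, y=8), (x=6, y=9)
  Distance 2: (x=6, y=6), (x=5, y=7), (x=7, y=7), (x=4, y=8), (x=8, y=8), (x=5, y=9), (x=7, y=9), (x=6, y=10)
  Distance 3: (x=6, y=5), (x=5, y=6), (x=7, y=6), (x=4, y=7), (x=8, y=7), (x=3, y=8), (x=9, y=8), (x=4, y=9), (x=8, y=9), (x=5, y=10), (x=7, y=10), (x=6, y=11)
  Distance 4: (x=6, y=4), (x=5, y=5), (x=7, y=5), (x=4, y=6), (x=8, y=6), (x=3, y=7), (x=9, y=7), (x=2, y=8), (x=10, y=8), (x=3, y=9), (x=9, y=9), (x=4, y=10), (x=8, y=10), (x=5, y=11), (x=7, y=11)
  Distance 5: (x=6, y=3), (x=5, y=4), (x=7, y=4), (x=4, y=5), (x=8, y=5), (x=3, y=6), (x=9, y=6), (x=2, y=7), (x=10, y=7), (x=1, y=8), (x=11, y=8), (x=2, y=9), (x=10, y=9), (x=3, y=10), (x=9, y=10), (x=4, y=11), (x=8, y=11)
  Distance 6: (x=6, y=2), (x=5, y=3), (x=7, y=3), (x=4, y=4), (x=8, y=4), (x=3, y=5), (x=9, y=5), (x=2, y=6), (x=10, y=6), (x=1, y=7), (x=11, y=7), (x=0, y=8), (x=1, y=9), (x=11, y=9), (x=2, y=10), (x=10, y=10), (x=3, y=11), (x=9, y=11)
  Distance 7: (x=6, y=1), (x=5, y=2), (x=7, y=2), (x=4, y=3), (x=8, y=3), (x=9, y=4), (x=2, y=5), (x=10, y=5), (x=1, y=6), (x=11, y=6), (x=0, y=7), (x=0, y=9), (x=1, y=10), (x=11, y=10), (x=2, y=11), (x=10, y=11)  <- goal reached here
One shortest path (7 moves): (x=6, y=8) -> (x=5, y=8) -> (x=4, y=8) -> (x=3, y=8) -> (x=2, y=8) -> (x=1, y=8) -> (x=0, y=8) -> (x=0, y=7)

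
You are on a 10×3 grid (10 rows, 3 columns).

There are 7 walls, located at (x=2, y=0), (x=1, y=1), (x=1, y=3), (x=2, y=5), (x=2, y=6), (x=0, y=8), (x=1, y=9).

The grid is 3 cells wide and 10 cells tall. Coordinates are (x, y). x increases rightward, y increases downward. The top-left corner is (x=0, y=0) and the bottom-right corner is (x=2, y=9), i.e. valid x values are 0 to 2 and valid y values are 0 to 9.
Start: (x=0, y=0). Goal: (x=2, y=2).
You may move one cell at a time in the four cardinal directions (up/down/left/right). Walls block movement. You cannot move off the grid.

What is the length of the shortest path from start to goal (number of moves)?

BFS from (x=0, y=0) until reaching (x=2, y=2):
  Distance 0: (x=0, y=0)
  Distance 1: (x=1, y=0), (x=0, y=1)
  Distance 2: (x=0, y=2)
  Distance 3: (x=1, y=2), (x=0, y=3)
  Distance 4: (x=2, y=2), (x=0, y=4)  <- goal reached here
One shortest path (4 moves): (x=0, y=0) -> (x=0, y=1) -> (x=0, y=2) -> (x=1, y=2) -> (x=2, y=2)

Answer: Shortest path length: 4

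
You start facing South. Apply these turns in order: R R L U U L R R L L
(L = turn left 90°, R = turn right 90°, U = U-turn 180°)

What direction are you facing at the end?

Answer: Final heading: South

Derivation:
Start: South
  R (right (90° clockwise)) -> West
  R (right (90° clockwise)) -> North
  L (left (90° counter-clockwise)) -> West
  U (U-turn (180°)) -> East
  U (U-turn (180°)) -> West
  L (left (90° counter-clockwise)) -> South
  R (right (90° clockwise)) -> West
  R (right (90° clockwise)) -> North
  L (left (90° counter-clockwise)) -> West
  L (left (90° counter-clockwise)) -> South
Final: South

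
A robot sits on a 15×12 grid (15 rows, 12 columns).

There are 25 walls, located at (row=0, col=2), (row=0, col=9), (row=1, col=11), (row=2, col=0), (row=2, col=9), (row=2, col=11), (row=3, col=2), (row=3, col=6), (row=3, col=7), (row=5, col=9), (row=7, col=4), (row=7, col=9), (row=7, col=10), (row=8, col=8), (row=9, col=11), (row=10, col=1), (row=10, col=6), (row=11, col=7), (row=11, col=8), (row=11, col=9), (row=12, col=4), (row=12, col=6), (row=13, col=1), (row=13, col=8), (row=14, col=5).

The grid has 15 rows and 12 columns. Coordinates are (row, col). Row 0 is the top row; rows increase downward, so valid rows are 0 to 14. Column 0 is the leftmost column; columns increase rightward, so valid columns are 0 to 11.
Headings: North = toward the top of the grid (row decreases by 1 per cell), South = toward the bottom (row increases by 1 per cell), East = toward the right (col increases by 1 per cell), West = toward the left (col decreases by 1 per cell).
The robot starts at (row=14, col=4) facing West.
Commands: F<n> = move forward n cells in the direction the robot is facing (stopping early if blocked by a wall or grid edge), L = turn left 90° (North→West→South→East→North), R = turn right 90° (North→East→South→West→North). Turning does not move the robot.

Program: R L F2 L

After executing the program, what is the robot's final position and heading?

Start: (row=14, col=4), facing West
  R: turn right, now facing North
  L: turn left, now facing West
  F2: move forward 2, now at (row=14, col=2)
  L: turn left, now facing South
Final: (row=14, col=2), facing South

Answer: Final position: (row=14, col=2), facing South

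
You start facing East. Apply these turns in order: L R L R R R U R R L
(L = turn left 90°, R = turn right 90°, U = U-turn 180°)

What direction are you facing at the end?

Answer: Final heading: South

Derivation:
Start: East
  L (left (90° counter-clockwise)) -> North
  R (right (90° clockwise)) -> East
  L (left (90° counter-clockwise)) -> North
  R (right (90° clockwise)) -> East
  R (right (90° clockwise)) -> South
  R (right (90° clockwise)) -> West
  U (U-turn (180°)) -> East
  R (right (90° clockwise)) -> South
  R (right (90° clockwise)) -> West
  L (left (90° counter-clockwise)) -> South
Final: South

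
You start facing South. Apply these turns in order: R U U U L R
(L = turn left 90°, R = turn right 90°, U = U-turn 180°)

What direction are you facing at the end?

Start: South
  R (right (90° clockwise)) -> West
  U (U-turn (180°)) -> East
  U (U-turn (180°)) -> West
  U (U-turn (180°)) -> East
  L (left (90° counter-clockwise)) -> North
  R (right (90° clockwise)) -> East
Final: East

Answer: Final heading: East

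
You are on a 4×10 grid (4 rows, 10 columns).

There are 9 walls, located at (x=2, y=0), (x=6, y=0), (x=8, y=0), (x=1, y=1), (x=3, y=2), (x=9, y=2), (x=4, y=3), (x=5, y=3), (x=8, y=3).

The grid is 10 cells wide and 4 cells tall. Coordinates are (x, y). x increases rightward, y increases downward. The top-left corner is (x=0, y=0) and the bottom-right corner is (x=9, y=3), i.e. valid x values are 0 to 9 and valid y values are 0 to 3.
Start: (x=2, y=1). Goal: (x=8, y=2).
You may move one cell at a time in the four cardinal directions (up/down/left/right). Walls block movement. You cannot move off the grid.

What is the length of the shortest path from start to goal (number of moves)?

Answer: Shortest path length: 7

Derivation:
BFS from (x=2, y=1) until reaching (x=8, y=2):
  Distance 0: (x=2, y=1)
  Distance 1: (x=3, y=1), (x=2, y=2)
  Distance 2: (x=3, y=0), (x=4, y=1), (x=1, y=2), (x=2, y=3)
  Distance 3: (x=4, y=0), (x=5, y=1), (x=0, y=2), (x=4, y=2), (x=1, y=3), (x=3, y=3)
  Distance 4: (x=5, y=0), (x=0, y=1), (x=6, y=1), (x=5, y=2), (x=0, y=3)
  Distance 5: (x=0, y=0), (x=7, y=1), (x=6, y=2)
  Distance 6: (x=1, y=0), (x=7, y=0), (x=8, y=1), (x=7, y=2), (x=6, y=3)
  Distance 7: (x=9, y=1), (x=8, y=2), (x=7, y=3)  <- goal reached here
One shortest path (7 moves): (x=2, y=1) -> (x=3, y=1) -> (x=4, y=1) -> (x=5, y=1) -> (x=6, y=1) -> (x=7, y=1) -> (x=8, y=1) -> (x=8, y=2)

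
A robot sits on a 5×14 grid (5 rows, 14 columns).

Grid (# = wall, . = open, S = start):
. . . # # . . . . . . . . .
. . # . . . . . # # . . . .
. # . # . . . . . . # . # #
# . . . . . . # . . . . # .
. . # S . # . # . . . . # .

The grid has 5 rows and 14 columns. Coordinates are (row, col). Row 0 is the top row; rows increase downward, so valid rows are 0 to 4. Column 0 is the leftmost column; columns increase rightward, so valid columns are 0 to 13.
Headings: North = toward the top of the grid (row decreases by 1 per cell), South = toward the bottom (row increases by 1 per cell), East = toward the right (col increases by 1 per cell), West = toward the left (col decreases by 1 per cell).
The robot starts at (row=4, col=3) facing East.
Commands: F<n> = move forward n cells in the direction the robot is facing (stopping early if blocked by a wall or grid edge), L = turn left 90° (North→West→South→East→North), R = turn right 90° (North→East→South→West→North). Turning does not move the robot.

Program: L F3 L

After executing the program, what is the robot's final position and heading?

Start: (row=4, col=3), facing East
  L: turn left, now facing North
  F3: move forward 1/3 (blocked), now at (row=3, col=3)
  L: turn left, now facing West
Final: (row=3, col=3), facing West

Answer: Final position: (row=3, col=3), facing West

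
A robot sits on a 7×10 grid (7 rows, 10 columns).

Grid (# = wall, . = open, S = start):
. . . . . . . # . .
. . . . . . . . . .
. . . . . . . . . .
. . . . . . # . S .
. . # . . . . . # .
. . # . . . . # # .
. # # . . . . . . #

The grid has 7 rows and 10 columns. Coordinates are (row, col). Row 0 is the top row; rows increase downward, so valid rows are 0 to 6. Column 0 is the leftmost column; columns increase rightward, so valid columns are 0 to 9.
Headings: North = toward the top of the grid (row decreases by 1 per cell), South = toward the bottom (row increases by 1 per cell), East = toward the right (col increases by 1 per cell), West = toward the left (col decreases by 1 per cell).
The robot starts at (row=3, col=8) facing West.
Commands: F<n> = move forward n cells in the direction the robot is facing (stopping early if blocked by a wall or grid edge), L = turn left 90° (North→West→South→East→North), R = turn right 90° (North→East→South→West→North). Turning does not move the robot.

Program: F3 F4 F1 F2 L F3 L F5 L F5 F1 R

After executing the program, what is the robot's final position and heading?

Start: (row=3, col=8), facing West
  F3: move forward 1/3 (blocked), now at (row=3, col=7)
  F4: move forward 0/4 (blocked), now at (row=3, col=7)
  F1: move forward 0/1 (blocked), now at (row=3, col=7)
  F2: move forward 0/2 (blocked), now at (row=3, col=7)
  L: turn left, now facing South
  F3: move forward 1/3 (blocked), now at (row=4, col=7)
  L: turn left, now facing East
  F5: move forward 0/5 (blocked), now at (row=4, col=7)
  L: turn left, now facing North
  F5: move forward 3/5 (blocked), now at (row=1, col=7)
  F1: move forward 0/1 (blocked), now at (row=1, col=7)
  R: turn right, now facing East
Final: (row=1, col=7), facing East

Answer: Final position: (row=1, col=7), facing East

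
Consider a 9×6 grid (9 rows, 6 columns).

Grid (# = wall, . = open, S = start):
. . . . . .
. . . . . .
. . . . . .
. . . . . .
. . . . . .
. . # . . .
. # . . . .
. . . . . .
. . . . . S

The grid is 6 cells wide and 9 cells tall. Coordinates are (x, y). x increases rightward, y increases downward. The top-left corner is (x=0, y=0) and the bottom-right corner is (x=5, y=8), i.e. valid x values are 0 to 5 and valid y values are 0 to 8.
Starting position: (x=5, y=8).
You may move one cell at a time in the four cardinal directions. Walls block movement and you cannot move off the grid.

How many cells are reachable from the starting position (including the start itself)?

BFS flood-fill from (x=5, y=8):
  Distance 0: (x=5, y=8)
  Distance 1: (x=5, y=7), (x=4, y=8)
  Distance 2: (x=5, y=6), (x=4, y=7), (x=3, y=8)
  Distance 3: (x=5, y=5), (x=4, y=6), (x=3, y=7), (x=2, y=8)
  Distance 4: (x=5, y=4), (x=4, y=5), (x=3, y=6), (x=2, y=7), (x=1, y=8)
  Distance 5: (x=5, y=3), (x=4, y=4), (x=3, y=5), (x=2, y=6), (x=1, y=7), (x=0, y=8)
  Distance 6: (x=5, y=2), (x=4, y=3), (x=3, y=4), (x=0, y=7)
  Distance 7: (x=5, y=1), (x=4, y=2), (x=3, y=3), (x=2, y=4), (x=0, y=6)
  Distance 8: (x=5, y=0), (x=4, y=1), (x=3, y=2), (x=2, y=3), (x=1, y=4), (x=0, y=5)
  Distance 9: (x=4, y=0), (x=3, y=1), (x=2, y=2), (x=1, y=3), (x=0, y=4), (x=1, y=5)
  Distance 10: (x=3, y=0), (x=2, y=1), (x=1, y=2), (x=0, y=3)
  Distance 11: (x=2, y=0), (x=1, y=1), (x=0, y=2)
  Distance 12: (x=1, y=0), (x=0, y=1)
  Distance 13: (x=0, y=0)
Total reachable: 52 (grid has 52 open cells total)

Answer: Reachable cells: 52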